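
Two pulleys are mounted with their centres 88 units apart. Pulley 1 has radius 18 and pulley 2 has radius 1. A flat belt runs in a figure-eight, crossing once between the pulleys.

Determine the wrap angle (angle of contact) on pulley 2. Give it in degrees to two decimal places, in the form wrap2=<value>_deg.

crossed belt: β = asin((r1+r2)/C) = asin(19/88) = 12.4689°
wrap1 = wrap2 = π + 2β = 204.9377°

wrap2=204.94_deg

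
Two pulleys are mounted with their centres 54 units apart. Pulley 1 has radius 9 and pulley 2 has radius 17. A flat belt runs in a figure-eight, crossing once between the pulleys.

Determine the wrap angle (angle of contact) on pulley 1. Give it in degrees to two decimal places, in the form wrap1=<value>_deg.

crossed belt: β = asin((r1+r2)/C) = asin(26/54) = 28.7822°
wrap1 = wrap2 = π + 2β = 237.5644°

wrap1=237.56_deg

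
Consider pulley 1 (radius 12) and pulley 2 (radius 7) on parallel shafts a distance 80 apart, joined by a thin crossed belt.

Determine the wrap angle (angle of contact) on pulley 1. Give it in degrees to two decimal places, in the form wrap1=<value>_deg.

wrap1=207.48_deg

crossed belt: β = asin((r1+r2)/C) = asin(19/80) = 13.7390°
wrap1 = wrap2 = π + 2β = 207.4781°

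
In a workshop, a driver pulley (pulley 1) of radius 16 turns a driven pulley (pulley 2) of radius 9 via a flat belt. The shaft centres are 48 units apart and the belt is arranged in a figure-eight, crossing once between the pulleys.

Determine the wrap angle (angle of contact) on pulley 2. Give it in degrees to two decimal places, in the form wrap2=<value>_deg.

crossed belt: β = asin((r1+r2)/C) = asin(25/48) = 31.3882°
wrap1 = wrap2 = π + 2β = 242.7763°

wrap2=242.78_deg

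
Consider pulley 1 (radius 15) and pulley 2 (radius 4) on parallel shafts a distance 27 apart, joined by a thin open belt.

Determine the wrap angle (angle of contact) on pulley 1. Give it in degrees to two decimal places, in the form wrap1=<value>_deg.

open belt: β = asin((r2−r1)/C) = asin(-11/27) = -24.0421°
wrap1 = π − 2β = 228.0842°
wrap2 = π + 2β = 131.9158°

wrap1=228.08_deg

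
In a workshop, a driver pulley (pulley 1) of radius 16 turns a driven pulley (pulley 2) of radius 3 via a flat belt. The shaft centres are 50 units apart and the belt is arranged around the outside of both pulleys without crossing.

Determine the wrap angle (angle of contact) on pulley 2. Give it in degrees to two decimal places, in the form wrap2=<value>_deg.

wrap2=149.86_deg

open belt: β = asin((r2−r1)/C) = asin(-13/50) = -15.0701°
wrap1 = π − 2β = 210.1401°
wrap2 = π + 2β = 149.8599°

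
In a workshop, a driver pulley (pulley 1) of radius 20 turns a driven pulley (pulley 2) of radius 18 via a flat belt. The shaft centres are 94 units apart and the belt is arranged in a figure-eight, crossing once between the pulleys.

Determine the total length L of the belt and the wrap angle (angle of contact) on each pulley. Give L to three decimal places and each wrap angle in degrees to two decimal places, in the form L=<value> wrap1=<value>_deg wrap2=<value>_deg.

L=322.963 wrap1=227.69_deg wrap2=227.69_deg

crossed belt: β = asin((r1+r2)/C) = asin(38/94) = 23.8445°
wrap1 = wrap2 = π + 2β = 227.6889°
tangent length = C·cosβ = 85.9767
L = (r1+r2)·wrap + 2·C·cosβ = 38·3.9739 + 2·85.9767 = 322.9625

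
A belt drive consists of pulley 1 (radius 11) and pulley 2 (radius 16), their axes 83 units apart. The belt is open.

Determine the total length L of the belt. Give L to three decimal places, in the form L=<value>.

L=251.124

open belt: β = asin((r2−r1)/C) = asin(5/83) = 3.4536°
wrap1 = π − 2β = 173.0927°
wrap2 = π + 2β = 186.9073°
tangent length = C·cosβ = 82.8493
L = r1·wrap1 + r2·wrap2 + 2·C·cosβ = 11·3.0210 + 16·3.2621 + 2·82.8493 = 251.1243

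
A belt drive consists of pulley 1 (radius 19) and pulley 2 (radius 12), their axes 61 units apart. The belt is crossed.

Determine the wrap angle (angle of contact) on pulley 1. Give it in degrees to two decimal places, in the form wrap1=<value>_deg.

crossed belt: β = asin((r1+r2)/C) = asin(31/61) = 30.5438°
wrap1 = wrap2 = π + 2β = 241.0876°

wrap1=241.09_deg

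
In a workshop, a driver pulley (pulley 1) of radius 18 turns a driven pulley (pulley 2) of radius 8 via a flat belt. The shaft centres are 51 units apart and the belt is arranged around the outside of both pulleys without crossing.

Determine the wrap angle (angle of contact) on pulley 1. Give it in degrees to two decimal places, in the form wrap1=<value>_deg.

open belt: β = asin((r2−r1)/C) = asin(-10/51) = -11.3077°
wrap1 = π − 2β = 202.6155°
wrap2 = π + 2β = 157.3845°

wrap1=202.62_deg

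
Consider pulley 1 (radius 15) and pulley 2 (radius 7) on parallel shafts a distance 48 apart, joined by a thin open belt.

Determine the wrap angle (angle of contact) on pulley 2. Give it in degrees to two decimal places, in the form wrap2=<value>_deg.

open belt: β = asin((r2−r1)/C) = asin(-8/48) = -9.5941°
wrap1 = π − 2β = 199.1881°
wrap2 = π + 2β = 160.8119°

wrap2=160.81_deg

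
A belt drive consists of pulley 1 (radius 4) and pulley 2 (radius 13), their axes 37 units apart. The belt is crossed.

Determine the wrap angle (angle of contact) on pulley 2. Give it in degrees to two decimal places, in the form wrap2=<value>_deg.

wrap2=234.70_deg

crossed belt: β = asin((r1+r2)/C) = asin(17/37) = 27.3522°
wrap1 = wrap2 = π + 2β = 234.7045°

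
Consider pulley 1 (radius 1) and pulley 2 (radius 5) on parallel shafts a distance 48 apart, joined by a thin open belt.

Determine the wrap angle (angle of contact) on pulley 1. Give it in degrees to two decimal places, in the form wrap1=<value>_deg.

wrap1=170.44_deg

open belt: β = asin((r2−r1)/C) = asin(4/48) = 4.7802°
wrap1 = π − 2β = 170.4396°
wrap2 = π + 2β = 189.5604°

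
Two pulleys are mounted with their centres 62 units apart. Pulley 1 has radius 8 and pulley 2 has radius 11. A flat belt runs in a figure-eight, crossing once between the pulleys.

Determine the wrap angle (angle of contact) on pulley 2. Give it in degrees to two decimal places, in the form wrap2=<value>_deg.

crossed belt: β = asin((r1+r2)/C) = asin(19/62) = 17.8455°
wrap1 = wrap2 = π + 2β = 215.6910°

wrap2=215.69_deg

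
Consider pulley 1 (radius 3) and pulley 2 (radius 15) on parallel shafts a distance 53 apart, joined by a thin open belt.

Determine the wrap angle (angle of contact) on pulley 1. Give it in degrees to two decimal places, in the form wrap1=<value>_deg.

open belt: β = asin((r2−r1)/C) = asin(12/53) = 13.0861°
wrap1 = π − 2β = 153.8278°
wrap2 = π + 2β = 206.1722°

wrap1=153.83_deg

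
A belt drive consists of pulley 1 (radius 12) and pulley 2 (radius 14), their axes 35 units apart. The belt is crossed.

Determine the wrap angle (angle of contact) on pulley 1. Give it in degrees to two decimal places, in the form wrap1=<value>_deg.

wrap1=275.95_deg

crossed belt: β = asin((r1+r2)/C) = asin(26/35) = 47.9754°
wrap1 = wrap2 = π + 2β = 275.9507°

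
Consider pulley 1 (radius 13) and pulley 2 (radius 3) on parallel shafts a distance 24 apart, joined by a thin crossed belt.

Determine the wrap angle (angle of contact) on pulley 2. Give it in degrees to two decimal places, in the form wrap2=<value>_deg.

crossed belt: β = asin((r1+r2)/C) = asin(16/24) = 41.8103°
wrap1 = wrap2 = π + 2β = 263.6206°

wrap2=263.62_deg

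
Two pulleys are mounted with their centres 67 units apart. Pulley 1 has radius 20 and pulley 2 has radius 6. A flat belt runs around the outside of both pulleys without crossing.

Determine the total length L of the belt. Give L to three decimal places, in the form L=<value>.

open belt: β = asin((r2−r1)/C) = asin(-14/67) = -12.0611°
wrap1 = π − 2β = 204.1223°
wrap2 = π + 2β = 155.8777°
tangent length = C·cosβ = 65.5210
L = r1·wrap1 + r2·wrap2 + 2·C·cosβ = 20·3.5626 + 6·2.7206 + 2·65.5210 = 218.6176

L=218.618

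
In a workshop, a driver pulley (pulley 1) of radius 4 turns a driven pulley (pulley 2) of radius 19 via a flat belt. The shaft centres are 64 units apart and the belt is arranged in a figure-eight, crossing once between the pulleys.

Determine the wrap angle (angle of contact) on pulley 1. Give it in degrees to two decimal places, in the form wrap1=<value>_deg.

crossed belt: β = asin((r1+r2)/C) = asin(23/64) = 21.0618°
wrap1 = wrap2 = π + 2β = 222.1236°

wrap1=222.12_deg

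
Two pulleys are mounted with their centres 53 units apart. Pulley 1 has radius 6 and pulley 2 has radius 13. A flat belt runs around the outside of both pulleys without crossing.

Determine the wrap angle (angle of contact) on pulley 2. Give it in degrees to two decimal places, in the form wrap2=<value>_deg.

wrap2=195.18_deg

open belt: β = asin((r2−r1)/C) = asin(7/53) = 7.5895°
wrap1 = π − 2β = 164.8209°
wrap2 = π + 2β = 195.1791°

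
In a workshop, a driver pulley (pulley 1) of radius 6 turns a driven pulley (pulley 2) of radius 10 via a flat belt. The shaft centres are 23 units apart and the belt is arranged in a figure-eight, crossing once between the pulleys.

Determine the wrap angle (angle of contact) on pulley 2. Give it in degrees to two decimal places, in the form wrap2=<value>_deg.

crossed belt: β = asin((r1+r2)/C) = asin(16/23) = 44.0792°
wrap1 = wrap2 = π + 2β = 268.1584°

wrap2=268.16_deg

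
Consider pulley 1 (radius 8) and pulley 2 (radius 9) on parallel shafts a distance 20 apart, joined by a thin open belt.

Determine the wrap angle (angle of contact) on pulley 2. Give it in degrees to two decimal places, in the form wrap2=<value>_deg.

wrap2=185.73_deg

open belt: β = asin((r2−r1)/C) = asin(1/20) = 2.8660°
wrap1 = π − 2β = 174.2680°
wrap2 = π + 2β = 185.7320°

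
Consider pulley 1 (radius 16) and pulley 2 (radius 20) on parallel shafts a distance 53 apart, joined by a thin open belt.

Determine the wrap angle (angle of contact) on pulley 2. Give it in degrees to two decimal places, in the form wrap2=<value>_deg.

wrap2=188.66_deg

open belt: β = asin((r2−r1)/C) = asin(4/53) = 4.3283°
wrap1 = π − 2β = 171.3433°
wrap2 = π + 2β = 188.6567°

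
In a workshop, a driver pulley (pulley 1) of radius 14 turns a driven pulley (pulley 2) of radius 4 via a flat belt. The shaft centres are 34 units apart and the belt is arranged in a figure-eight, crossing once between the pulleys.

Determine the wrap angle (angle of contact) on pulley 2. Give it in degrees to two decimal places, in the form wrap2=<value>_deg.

wrap2=243.93_deg

crossed belt: β = asin((r1+r2)/C) = asin(18/34) = 31.9657°
wrap1 = wrap2 = π + 2β = 243.9314°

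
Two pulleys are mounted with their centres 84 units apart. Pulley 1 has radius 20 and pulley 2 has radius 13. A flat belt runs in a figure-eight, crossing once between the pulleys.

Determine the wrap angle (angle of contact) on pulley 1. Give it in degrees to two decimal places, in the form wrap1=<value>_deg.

wrap1=226.26_deg

crossed belt: β = asin((r1+r2)/C) = asin(33/84) = 23.1324°
wrap1 = wrap2 = π + 2β = 226.2648°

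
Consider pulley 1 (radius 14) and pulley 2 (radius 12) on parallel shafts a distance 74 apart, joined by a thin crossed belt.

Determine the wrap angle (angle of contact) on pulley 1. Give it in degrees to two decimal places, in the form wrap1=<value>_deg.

wrap1=221.14_deg

crossed belt: β = asin((r1+r2)/C) = asin(26/74) = 20.5700°
wrap1 = wrap2 = π + 2β = 221.1400°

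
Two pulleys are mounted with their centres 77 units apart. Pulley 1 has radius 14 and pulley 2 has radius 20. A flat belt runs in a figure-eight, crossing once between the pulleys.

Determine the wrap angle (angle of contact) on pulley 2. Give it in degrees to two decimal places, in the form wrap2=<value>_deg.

wrap2=232.41_deg

crossed belt: β = asin((r1+r2)/C) = asin(34/77) = 26.2034°
wrap1 = wrap2 = π + 2β = 232.4067°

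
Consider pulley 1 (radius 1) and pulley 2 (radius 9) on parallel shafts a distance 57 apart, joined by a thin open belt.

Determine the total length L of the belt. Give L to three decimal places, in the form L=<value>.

L=146.541

open belt: β = asin((r2−r1)/C) = asin(8/57) = 8.0682°
wrap1 = π − 2β = 163.8637°
wrap2 = π + 2β = 196.1363°
tangent length = C·cosβ = 56.4358
L = r1·wrap1 + r2·wrap2 + 2·C·cosβ = 1·2.8600 + 9·3.4232 + 2·56.4358 = 146.5406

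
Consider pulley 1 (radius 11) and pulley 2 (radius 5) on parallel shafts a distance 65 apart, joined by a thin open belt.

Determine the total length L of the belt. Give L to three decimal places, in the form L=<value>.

L=180.820

open belt: β = asin((r2−r1)/C) = asin(-6/65) = -5.2964°
wrap1 = π − 2β = 190.5928°
wrap2 = π + 2β = 169.4072°
tangent length = C·cosβ = 64.7225
L = r1·wrap1 + r2·wrap2 + 2·C·cosβ = 11·3.3265 + 5·2.9567 + 2·64.7225 = 180.8197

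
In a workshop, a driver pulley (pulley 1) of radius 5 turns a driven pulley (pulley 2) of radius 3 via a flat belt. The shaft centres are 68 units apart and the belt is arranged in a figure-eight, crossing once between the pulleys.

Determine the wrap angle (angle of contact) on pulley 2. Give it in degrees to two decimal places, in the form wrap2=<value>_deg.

wrap2=193.51_deg

crossed belt: β = asin((r1+r2)/C) = asin(8/68) = 6.7563°
wrap1 = wrap2 = π + 2β = 193.5127°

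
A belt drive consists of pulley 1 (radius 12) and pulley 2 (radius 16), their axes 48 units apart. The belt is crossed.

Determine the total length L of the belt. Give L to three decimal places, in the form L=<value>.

crossed belt: β = asin((r1+r2)/C) = asin(28/48) = 35.6853°
wrap1 = wrap2 = π + 2β = 251.3707°
tangent length = C·cosβ = 38.9872
L = (r1+r2)·wrap + 2·C·cosβ = 28·4.3872 + 2·38.9872 = 200.8172

L=200.817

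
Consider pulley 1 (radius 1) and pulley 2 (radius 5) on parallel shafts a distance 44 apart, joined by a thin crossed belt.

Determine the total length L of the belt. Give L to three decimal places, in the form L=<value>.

crossed belt: β = asin((r1+r2)/C) = asin(6/44) = 7.8375°
wrap1 = wrap2 = π + 2β = 195.6750°
tangent length = C·cosβ = 43.5890
L = (r1+r2)·wrap + 2·C·cosβ = 6·3.4152 + 2·43.5890 = 107.6690

L=107.669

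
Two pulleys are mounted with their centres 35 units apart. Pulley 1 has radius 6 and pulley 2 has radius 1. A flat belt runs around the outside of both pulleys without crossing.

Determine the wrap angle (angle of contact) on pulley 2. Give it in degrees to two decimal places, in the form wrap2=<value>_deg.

open belt: β = asin((r2−r1)/C) = asin(-5/35) = -8.2132°
wrap1 = π − 2β = 196.4264°
wrap2 = π + 2β = 163.5736°

wrap2=163.57_deg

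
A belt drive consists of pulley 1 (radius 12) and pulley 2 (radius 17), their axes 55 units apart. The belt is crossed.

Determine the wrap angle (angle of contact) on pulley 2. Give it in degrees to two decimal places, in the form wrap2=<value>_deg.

wrap2=243.64_deg

crossed belt: β = asin((r1+r2)/C) = asin(29/55) = 31.8214°
wrap1 = wrap2 = π + 2β = 243.6427°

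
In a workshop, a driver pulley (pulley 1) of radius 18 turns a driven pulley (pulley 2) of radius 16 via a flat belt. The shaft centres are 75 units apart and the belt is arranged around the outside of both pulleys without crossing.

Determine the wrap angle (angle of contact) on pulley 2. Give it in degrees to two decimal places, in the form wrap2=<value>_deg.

open belt: β = asin((r2−r1)/C) = asin(-2/75) = -1.5281°
wrap1 = π − 2β = 183.0561°
wrap2 = π + 2β = 176.9439°

wrap2=176.94_deg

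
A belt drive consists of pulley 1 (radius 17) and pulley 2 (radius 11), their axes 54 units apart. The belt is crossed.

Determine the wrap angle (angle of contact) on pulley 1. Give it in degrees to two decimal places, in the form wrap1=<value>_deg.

wrap1=242.47_deg

crossed belt: β = asin((r1+r2)/C) = asin(28/54) = 31.2329°
wrap1 = wrap2 = π + 2β = 242.4659°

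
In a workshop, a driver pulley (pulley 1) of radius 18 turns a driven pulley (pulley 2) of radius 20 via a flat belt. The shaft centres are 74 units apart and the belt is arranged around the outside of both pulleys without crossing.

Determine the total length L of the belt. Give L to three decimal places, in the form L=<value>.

open belt: β = asin((r2−r1)/C) = asin(2/74) = 1.5487°
wrap1 = π − 2β = 176.9026°
wrap2 = π + 2β = 183.0974°
tangent length = C·cosβ = 73.9730
L = r1·wrap1 + r2·wrap2 + 2·C·cosβ = 18·3.0875 + 20·3.1957 + 2·73.9730 = 267.4346

L=267.435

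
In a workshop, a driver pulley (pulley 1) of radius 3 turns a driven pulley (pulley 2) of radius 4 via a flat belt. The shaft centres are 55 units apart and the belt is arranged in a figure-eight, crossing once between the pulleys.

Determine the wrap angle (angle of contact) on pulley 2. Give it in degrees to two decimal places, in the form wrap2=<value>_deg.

wrap2=194.62_deg

crossed belt: β = asin((r1+r2)/C) = asin(7/55) = 7.3120°
wrap1 = wrap2 = π + 2β = 194.6240°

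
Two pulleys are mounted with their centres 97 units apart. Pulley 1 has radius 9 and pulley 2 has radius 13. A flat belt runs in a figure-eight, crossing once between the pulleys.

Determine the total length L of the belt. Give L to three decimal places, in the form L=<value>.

L=268.126

crossed belt: β = asin((r1+r2)/C) = asin(22/97) = 13.1090°
wrap1 = wrap2 = π + 2β = 206.2180°
tangent length = C·cosβ = 94.4722
L = (r1+r2)·wrap + 2·C·cosβ = 22·3.5992 + 2·94.4722 = 268.1265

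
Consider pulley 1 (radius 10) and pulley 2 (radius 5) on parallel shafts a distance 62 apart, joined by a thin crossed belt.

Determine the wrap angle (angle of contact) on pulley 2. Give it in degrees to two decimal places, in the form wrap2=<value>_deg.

crossed belt: β = asin((r1+r2)/C) = asin(15/62) = 14.0008°
wrap1 = wrap2 = π + 2β = 208.0016°

wrap2=208.00_deg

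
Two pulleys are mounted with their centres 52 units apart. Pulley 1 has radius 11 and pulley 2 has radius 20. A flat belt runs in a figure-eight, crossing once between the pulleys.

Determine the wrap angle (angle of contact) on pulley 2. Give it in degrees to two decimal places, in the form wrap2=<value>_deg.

wrap2=253.19_deg

crossed belt: β = asin((r1+r2)/C) = asin(31/52) = 36.5949°
wrap1 = wrap2 = π + 2β = 253.1899°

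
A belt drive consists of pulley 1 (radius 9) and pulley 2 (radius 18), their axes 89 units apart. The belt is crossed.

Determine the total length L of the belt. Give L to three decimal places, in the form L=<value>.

L=271.079

crossed belt: β = asin((r1+r2)/C) = asin(27/89) = 17.6602°
wrap1 = wrap2 = π + 2β = 215.3203°
tangent length = C·cosβ = 84.8057
L = (r1+r2)·wrap + 2·C·cosβ = 27·3.7580 + 2·84.8057 = 271.0786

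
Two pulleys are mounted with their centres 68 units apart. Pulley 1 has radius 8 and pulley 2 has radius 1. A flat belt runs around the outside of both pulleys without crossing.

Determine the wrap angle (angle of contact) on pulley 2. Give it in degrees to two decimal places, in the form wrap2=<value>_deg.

open belt: β = asin((r2−r1)/C) = asin(-7/68) = -5.9086°
wrap1 = π − 2β = 191.8171°
wrap2 = π + 2β = 168.1829°

wrap2=168.18_deg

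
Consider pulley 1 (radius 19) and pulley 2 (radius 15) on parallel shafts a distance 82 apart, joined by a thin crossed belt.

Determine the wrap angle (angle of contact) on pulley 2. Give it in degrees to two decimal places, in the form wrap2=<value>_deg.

wrap2=228.99_deg

crossed belt: β = asin((r1+r2)/C) = asin(34/82) = 24.4963°
wrap1 = wrap2 = π + 2β = 228.9926°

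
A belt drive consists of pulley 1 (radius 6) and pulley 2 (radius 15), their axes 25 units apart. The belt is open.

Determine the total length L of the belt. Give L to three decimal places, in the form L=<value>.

open belt: β = asin((r2−r1)/C) = asin(9/25) = 21.1002°
wrap1 = π − 2β = 137.7996°
wrap2 = π + 2β = 222.2004°
tangent length = C·cosβ = 23.3238
L = r1·wrap1 + r2·wrap2 + 2·C·cosβ = 6·2.4051 + 15·3.8781 + 2·23.3238 = 119.2499

L=119.250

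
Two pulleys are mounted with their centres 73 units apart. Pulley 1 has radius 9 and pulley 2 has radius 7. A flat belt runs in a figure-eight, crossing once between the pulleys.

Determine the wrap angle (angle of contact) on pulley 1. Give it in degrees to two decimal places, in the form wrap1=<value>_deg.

wrap1=205.32_deg

crossed belt: β = asin((r1+r2)/C) = asin(16/73) = 12.6608°
wrap1 = wrap2 = π + 2β = 205.3215°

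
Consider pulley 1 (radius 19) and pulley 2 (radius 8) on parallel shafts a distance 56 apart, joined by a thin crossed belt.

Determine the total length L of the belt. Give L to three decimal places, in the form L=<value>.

crossed belt: β = asin((r1+r2)/C) = asin(27/56) = 28.8254°
wrap1 = wrap2 = π + 2β = 237.6509°
tangent length = C·cosβ = 49.0612
L = (r1+r2)·wrap + 2·C·cosβ = 27·4.1478 + 2·49.0612 = 210.1127

L=210.113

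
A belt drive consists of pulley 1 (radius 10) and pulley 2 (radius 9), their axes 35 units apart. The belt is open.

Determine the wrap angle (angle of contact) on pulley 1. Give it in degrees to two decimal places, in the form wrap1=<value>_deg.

open belt: β = asin((r2−r1)/C) = asin(-1/35) = -1.6372°
wrap1 = π − 2β = 183.2745°
wrap2 = π + 2β = 176.7255°

wrap1=183.27_deg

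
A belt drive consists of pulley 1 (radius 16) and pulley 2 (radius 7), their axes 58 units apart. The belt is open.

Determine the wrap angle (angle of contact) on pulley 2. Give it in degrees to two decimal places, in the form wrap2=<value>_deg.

wrap2=162.15_deg

open belt: β = asin((r2−r1)/C) = asin(-9/58) = -8.9268°
wrap1 = π − 2β = 197.8536°
wrap2 = π + 2β = 162.1464°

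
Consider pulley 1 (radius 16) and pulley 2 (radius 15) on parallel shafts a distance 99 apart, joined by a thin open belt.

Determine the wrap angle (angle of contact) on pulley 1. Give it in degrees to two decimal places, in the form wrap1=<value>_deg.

open belt: β = asin((r2−r1)/C) = asin(-1/99) = -0.5788°
wrap1 = π − 2β = 181.1575°
wrap2 = π + 2β = 178.8425°

wrap1=181.16_deg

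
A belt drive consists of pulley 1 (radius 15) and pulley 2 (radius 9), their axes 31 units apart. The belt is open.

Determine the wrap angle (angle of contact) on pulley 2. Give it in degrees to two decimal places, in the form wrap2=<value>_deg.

open belt: β = asin((r2−r1)/C) = asin(-6/31) = -11.1599°
wrap1 = π − 2β = 202.3199°
wrap2 = π + 2β = 157.6801°

wrap2=157.68_deg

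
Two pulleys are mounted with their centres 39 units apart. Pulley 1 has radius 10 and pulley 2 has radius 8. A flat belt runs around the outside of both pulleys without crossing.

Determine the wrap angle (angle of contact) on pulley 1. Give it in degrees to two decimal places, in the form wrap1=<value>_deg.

open belt: β = asin((r2−r1)/C) = asin(-2/39) = -2.9395°
wrap1 = π − 2β = 185.8791°
wrap2 = π + 2β = 174.1209°

wrap1=185.88_deg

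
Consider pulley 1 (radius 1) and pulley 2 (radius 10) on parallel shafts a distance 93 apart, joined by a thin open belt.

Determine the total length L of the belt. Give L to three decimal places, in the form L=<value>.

L=221.429

open belt: β = asin((r2−r1)/C) = asin(9/93) = 5.5534°
wrap1 = π − 2β = 168.8931°
wrap2 = π + 2β = 191.1069°
tangent length = C·cosβ = 92.5635
L = r1·wrap1 + r2·wrap2 + 2·C·cosβ = 1·2.9477 + 10·3.3354 + 2·92.5635 = 221.4292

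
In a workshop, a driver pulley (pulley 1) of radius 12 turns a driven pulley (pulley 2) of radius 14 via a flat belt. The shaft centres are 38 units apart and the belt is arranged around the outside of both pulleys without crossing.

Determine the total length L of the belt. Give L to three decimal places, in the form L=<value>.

open belt: β = asin((r2−r1)/C) = asin(2/38) = 3.0170°
wrap1 = π − 2β = 173.9661°
wrap2 = π + 2β = 186.0339°
tangent length = C·cosβ = 37.9473
L = r1·wrap1 + r2·wrap2 + 2·C·cosβ = 12·3.0363 + 14·3.2469 + 2·37.9473 = 157.7867

L=157.787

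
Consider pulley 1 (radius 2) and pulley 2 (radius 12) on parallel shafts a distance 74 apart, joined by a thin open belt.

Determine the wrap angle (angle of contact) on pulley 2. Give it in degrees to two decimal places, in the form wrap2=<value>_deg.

wrap2=195.53_deg

open belt: β = asin((r2−r1)/C) = asin(10/74) = 7.7664°
wrap1 = π − 2β = 164.4671°
wrap2 = π + 2β = 195.5329°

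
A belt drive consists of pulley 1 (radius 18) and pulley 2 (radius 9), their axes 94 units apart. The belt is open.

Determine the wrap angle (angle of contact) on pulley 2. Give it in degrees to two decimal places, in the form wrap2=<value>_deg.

open belt: β = asin((r2−r1)/C) = asin(-9/94) = -5.4942°
wrap1 = π − 2β = 190.9884°
wrap2 = π + 2β = 169.0116°

wrap2=169.01_deg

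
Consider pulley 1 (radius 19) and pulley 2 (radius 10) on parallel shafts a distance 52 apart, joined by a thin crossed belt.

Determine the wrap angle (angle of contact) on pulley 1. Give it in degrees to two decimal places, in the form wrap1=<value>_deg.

wrap1=247.79_deg

crossed belt: β = asin((r1+r2)/C) = asin(29/52) = 33.8964°
wrap1 = wrap2 = π + 2β = 247.7927°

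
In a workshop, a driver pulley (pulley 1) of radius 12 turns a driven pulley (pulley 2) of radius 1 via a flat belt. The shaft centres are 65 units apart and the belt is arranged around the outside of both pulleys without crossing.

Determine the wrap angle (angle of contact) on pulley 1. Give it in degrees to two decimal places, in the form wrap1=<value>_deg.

open belt: β = asin((r2−r1)/C) = asin(-11/65) = -9.7431°
wrap1 = π − 2β = 199.4862°
wrap2 = π + 2β = 160.5138°

wrap1=199.49_deg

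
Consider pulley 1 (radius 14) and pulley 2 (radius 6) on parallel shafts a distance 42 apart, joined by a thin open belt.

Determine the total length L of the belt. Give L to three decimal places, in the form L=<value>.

L=148.360

open belt: β = asin((r2−r1)/C) = asin(-8/42) = -10.9806°
wrap1 = π − 2β = 201.9612°
wrap2 = π + 2β = 158.0388°
tangent length = C·cosβ = 41.2311
L = r1·wrap1 + r2·wrap2 + 2·C·cosβ = 14·3.5249 + 6·2.7583 + 2·41.2311 = 148.3603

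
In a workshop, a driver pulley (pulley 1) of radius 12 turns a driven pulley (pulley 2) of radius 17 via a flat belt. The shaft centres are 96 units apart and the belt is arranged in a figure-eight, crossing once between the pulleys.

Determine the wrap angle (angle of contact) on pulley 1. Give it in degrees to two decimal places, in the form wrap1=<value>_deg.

crossed belt: β = asin((r1+r2)/C) = asin(29/96) = 17.5828°
wrap1 = wrap2 = π + 2β = 215.1656°

wrap1=215.17_deg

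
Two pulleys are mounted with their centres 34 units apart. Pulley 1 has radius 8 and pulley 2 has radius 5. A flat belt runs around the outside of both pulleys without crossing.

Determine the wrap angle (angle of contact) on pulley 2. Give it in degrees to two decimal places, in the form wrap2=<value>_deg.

open belt: β = asin((r2−r1)/C) = asin(-3/34) = -5.0621°
wrap1 = π − 2β = 190.1242°
wrap2 = π + 2β = 169.8758°

wrap2=169.88_deg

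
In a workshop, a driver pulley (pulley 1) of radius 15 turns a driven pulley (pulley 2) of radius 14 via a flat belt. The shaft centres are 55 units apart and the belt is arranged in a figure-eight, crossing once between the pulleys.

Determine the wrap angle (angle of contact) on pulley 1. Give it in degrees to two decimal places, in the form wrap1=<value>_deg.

wrap1=243.64_deg

crossed belt: β = asin((r1+r2)/C) = asin(29/55) = 31.8214°
wrap1 = wrap2 = π + 2β = 243.6427°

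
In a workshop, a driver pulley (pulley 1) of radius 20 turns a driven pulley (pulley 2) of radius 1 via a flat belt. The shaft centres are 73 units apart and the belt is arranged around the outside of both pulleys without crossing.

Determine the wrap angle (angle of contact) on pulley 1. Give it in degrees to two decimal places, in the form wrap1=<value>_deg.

open belt: β = asin((r2−r1)/C) = asin(-19/73) = -15.0863°
wrap1 = π − 2β = 210.1726°
wrap2 = π + 2β = 149.8274°

wrap1=210.17_deg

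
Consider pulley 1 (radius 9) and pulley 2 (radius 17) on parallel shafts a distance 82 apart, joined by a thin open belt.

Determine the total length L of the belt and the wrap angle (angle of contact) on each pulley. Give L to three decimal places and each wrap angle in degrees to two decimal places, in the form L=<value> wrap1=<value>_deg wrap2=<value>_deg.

L=246.463 wrap1=168.80_deg wrap2=191.20_deg

open belt: β = asin((r2−r1)/C) = asin(8/82) = 5.5987°
wrap1 = π − 2β = 168.8025°
wrap2 = π + 2β = 191.1975°
tangent length = C·cosβ = 81.6088
L = r1·wrap1 + r2·wrap2 + 2·C·cosβ = 9·2.9462 + 17·3.3370 + 2·81.6088 = 246.4625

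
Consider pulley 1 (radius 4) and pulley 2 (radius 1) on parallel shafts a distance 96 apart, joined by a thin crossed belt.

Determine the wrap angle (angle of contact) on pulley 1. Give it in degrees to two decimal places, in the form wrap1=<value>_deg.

crossed belt: β = asin((r1+r2)/C) = asin(5/96) = 2.9855°
wrap1 = wrap2 = π + 2β = 185.9710°

wrap1=185.97_deg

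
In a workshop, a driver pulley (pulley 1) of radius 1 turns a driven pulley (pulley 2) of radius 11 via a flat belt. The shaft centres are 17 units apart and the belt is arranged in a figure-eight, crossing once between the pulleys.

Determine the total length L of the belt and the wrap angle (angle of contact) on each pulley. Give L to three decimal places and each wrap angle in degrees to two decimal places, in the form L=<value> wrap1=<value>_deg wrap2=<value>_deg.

L=80.590 wrap1=269.80_deg wrap2=269.80_deg

crossed belt: β = asin((r1+r2)/C) = asin(12/17) = 44.9009°
wrap1 = wrap2 = π + 2β = 269.8017°
tangent length = C·cosβ = 12.0416
L = (r1+r2)·wrap + 2·C·cosβ = 12·4.7089 + 2·12.0416 = 80.5903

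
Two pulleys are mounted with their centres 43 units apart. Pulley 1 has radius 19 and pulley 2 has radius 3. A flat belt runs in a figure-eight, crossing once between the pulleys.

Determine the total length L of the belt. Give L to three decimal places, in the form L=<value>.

L=166.638

crossed belt: β = asin((r1+r2)/C) = asin(22/43) = 30.7723°
wrap1 = wrap2 = π + 2β = 241.5446°
tangent length = C·cosβ = 36.9459
L = (r1+r2)·wrap + 2·C·cosβ = 22·4.2157 + 2·36.9459 = 166.6383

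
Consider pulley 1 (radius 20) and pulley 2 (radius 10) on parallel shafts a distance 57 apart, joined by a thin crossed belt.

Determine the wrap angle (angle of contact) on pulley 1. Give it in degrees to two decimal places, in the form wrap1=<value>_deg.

wrap1=243.51_deg

crossed belt: β = asin((r1+r2)/C) = asin(30/57) = 31.7569°
wrap1 = wrap2 = π + 2β = 243.5137°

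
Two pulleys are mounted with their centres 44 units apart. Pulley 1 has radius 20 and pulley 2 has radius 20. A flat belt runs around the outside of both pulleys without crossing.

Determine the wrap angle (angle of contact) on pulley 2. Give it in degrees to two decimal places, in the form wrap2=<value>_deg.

open belt: β = asin((r2−r1)/C) = asin(0/44) = 0.0000°
wrap1 = π − 2β = 180.0000°
wrap2 = π + 2β = 180.0000°

wrap2=180.00_deg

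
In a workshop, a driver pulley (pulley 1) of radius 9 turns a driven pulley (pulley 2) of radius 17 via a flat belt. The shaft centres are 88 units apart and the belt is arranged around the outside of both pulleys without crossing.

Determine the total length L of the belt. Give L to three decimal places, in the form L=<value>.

L=258.409

open belt: β = asin((r2−r1)/C) = asin(8/88) = 5.2159°
wrap1 = π − 2β = 169.5682°
wrap2 = π + 2β = 190.4318°
tangent length = C·cosβ = 87.6356
L = r1·wrap1 + r2·wrap2 + 2·C·cosβ = 9·2.9595 + 17·3.3237 + 2·87.6356 = 258.4092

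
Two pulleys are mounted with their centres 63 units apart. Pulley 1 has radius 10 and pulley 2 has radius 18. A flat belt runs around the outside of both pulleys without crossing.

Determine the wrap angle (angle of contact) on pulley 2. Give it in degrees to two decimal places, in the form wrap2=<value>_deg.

wrap2=194.59_deg

open belt: β = asin((r2−r1)/C) = asin(8/63) = 7.2954°
wrap1 = π − 2β = 165.4093°
wrap2 = π + 2β = 194.5907°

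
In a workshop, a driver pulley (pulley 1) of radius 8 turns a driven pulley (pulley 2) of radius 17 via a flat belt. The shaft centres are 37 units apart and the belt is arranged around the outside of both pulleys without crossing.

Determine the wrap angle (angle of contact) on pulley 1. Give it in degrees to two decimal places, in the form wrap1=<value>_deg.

open belt: β = asin((r2−r1)/C) = asin(9/37) = 14.0780°
wrap1 = π − 2β = 151.8439°
wrap2 = π + 2β = 208.1561°

wrap1=151.84_deg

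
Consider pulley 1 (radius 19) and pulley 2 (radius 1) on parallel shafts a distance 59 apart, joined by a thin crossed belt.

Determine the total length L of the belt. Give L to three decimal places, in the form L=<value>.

crossed belt: β = asin((r1+r2)/C) = asin(20/59) = 19.8149°
wrap1 = wrap2 = π + 2β = 219.6299°
tangent length = C·cosβ = 55.5068
L = (r1+r2)·wrap + 2·C·cosβ = 20·3.8333 + 2·55.5068 = 187.6788

L=187.679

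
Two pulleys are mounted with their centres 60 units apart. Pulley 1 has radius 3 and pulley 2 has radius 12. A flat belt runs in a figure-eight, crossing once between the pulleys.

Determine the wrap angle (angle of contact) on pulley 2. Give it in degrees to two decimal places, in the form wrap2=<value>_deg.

crossed belt: β = asin((r1+r2)/C) = asin(15/60) = 14.4775°
wrap1 = wrap2 = π + 2β = 208.9550°

wrap2=208.96_deg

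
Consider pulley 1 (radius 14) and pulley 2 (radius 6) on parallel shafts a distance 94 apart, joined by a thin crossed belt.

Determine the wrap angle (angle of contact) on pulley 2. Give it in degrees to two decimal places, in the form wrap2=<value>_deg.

crossed belt: β = asin((r1+r2)/C) = asin(20/94) = 12.2845°
wrap1 = wrap2 = π + 2β = 204.5690°

wrap2=204.57_deg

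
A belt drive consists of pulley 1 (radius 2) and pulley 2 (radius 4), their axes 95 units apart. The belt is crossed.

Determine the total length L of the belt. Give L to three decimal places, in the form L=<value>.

L=209.229

crossed belt: β = asin((r1+r2)/C) = asin(6/95) = 3.6211°
wrap1 = wrap2 = π + 2β = 187.2422°
tangent length = C·cosβ = 94.8103
L = (r1+r2)·wrap + 2·C·cosβ = 6·3.2680 + 2·94.8103 = 209.2286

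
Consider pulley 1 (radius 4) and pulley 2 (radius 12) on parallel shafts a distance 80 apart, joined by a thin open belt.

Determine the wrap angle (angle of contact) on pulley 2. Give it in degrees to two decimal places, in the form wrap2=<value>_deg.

open belt: β = asin((r2−r1)/C) = asin(8/80) = 5.7392°
wrap1 = π − 2β = 168.5217°
wrap2 = π + 2β = 191.4783°

wrap2=191.48_deg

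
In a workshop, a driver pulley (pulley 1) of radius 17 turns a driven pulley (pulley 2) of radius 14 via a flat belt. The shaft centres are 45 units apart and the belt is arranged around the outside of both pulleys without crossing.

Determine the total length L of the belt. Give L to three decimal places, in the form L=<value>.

L=187.589

open belt: β = asin((r2−r1)/C) = asin(-3/45) = -3.8226°
wrap1 = π − 2β = 187.6451°
wrap2 = π + 2β = 172.3549°
tangent length = C·cosβ = 44.8999
L = r1·wrap1 + r2·wrap2 + 2·C·cosβ = 17·3.2750 + 14·3.0082 + 2·44.8999 = 187.5894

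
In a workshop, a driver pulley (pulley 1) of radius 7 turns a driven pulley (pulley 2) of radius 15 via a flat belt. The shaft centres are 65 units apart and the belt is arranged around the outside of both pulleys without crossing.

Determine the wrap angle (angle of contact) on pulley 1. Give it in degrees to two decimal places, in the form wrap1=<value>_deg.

open belt: β = asin((r2−r1)/C) = asin(8/65) = 7.0697°
wrap1 = π − 2β = 165.8606°
wrap2 = π + 2β = 194.1394°

wrap1=165.86_deg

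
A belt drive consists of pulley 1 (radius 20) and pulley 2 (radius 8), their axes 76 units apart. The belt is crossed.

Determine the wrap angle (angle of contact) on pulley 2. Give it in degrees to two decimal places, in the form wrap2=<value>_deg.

wrap2=223.24_deg

crossed belt: β = asin((r1+r2)/C) = asin(28/76) = 21.6183°
wrap1 = wrap2 = π + 2β = 223.2365°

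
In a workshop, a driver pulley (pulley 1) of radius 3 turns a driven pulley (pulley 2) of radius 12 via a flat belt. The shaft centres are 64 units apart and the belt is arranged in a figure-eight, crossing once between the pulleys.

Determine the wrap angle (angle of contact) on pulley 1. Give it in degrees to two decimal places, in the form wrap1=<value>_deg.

crossed belt: β = asin((r1+r2)/C) = asin(15/64) = 13.5548°
wrap1 = wrap2 = π + 2β = 207.1096°

wrap1=207.11_deg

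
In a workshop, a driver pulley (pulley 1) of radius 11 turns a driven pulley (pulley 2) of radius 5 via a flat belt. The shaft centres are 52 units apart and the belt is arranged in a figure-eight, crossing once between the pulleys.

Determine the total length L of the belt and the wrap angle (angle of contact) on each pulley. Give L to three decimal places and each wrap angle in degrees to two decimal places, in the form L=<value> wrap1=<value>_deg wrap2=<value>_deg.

crossed belt: β = asin((r1+r2)/C) = asin(16/52) = 17.9202°
wrap1 = wrap2 = π + 2β = 215.8404°
tangent length = C·cosβ = 49.4773
L = (r1+r2)·wrap + 2·C·cosβ = 16·3.7671 + 2·49.4773 = 159.2286

L=159.229 wrap1=215.84_deg wrap2=215.84_deg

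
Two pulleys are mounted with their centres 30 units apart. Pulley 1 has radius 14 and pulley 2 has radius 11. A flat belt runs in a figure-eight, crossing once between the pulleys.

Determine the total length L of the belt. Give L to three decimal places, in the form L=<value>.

crossed belt: β = asin((r1+r2)/C) = asin(25/30) = 56.4427°
wrap1 = wrap2 = π + 2β = 292.8854°
tangent length = C·cosβ = 16.5831
L = (r1+r2)·wrap + 2·C·cosβ = 25·5.1118 + 2·16.5831 = 160.9616

L=160.962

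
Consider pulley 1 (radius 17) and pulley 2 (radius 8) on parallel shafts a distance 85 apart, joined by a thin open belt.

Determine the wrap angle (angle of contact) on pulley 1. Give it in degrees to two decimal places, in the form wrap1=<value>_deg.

wrap1=192.16_deg

open belt: β = asin((r2−r1)/C) = asin(-9/85) = -6.0780°
wrap1 = π − 2β = 192.1560°
wrap2 = π + 2β = 167.8440°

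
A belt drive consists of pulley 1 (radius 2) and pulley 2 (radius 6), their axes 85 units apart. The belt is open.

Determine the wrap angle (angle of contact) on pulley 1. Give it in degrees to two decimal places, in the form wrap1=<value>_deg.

open belt: β = asin((r2−r1)/C) = asin(4/85) = 2.6973°
wrap1 = π − 2β = 174.6055°
wrap2 = π + 2β = 185.3945°

wrap1=174.61_deg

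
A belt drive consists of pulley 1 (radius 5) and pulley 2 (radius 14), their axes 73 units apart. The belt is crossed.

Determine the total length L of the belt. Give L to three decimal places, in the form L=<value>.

L=210.664

crossed belt: β = asin((r1+r2)/C) = asin(19/73) = 15.0863°
wrap1 = wrap2 = π + 2β = 210.1726°
tangent length = C·cosβ = 70.4840
L = (r1+r2)·wrap + 2·C·cosβ = 19·3.6682 + 2·70.4840 = 210.6640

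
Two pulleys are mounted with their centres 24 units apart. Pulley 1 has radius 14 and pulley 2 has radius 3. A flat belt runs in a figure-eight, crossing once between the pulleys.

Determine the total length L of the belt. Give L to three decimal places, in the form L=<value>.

L=114.052

crossed belt: β = asin((r1+r2)/C) = asin(17/24) = 45.0995°
wrap1 = wrap2 = π + 2β = 270.1989°
tangent length = C·cosβ = 16.9411
L = (r1+r2)·wrap + 2·C·cosβ = 17·4.7159 + 2·16.9411 = 114.0518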